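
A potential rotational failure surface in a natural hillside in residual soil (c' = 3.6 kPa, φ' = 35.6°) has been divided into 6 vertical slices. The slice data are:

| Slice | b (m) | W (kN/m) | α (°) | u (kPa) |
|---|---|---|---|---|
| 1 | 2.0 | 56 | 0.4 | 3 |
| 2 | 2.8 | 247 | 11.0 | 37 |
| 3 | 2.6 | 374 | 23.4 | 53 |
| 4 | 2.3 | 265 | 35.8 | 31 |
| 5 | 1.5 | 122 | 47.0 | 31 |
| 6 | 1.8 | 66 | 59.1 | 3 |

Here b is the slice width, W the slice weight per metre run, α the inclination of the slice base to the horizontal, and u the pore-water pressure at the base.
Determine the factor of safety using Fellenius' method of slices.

Ordinary method of slices: FS = Σ[c'·Δl_i + (W_i cosα_i − u_i·Δl_i)·tanφ'] / Σ W_i sinα_i, with Δl_i = b_i / cosα_i.
Slice 1: Δl = 2.0/cos0.4° = 2.000 m; N'_1 = 56·cos0.4° − 3·2.000 = 50.0; c'Δl = 7.20; W sinα = 0.4
Slice 2: Δl = 2.8/cos11.0° = 2.852 m; N'_2 = 247·cos11.0° − 37·2.852 = 136.9; c'Δl = 10.27; W sinα = 47.1
Slice 3: Δl = 2.6/cos23.4° = 2.833 m; N'_3 = 374·cos23.4° − 53·2.833 = 193.1; c'Δl = 10.20; W sinα = 148.5
Slice 4: Δl = 2.3/cos35.8° = 2.836 m; N'_4 = 265·cos35.8° − 31·2.836 = 127.0; c'Δl = 10.21; W sinα = 155.0
Slice 5: Δl = 1.5/cos47.0° = 2.199 m; N'_5 = 122·cos47.0° − 31·2.199 = 15.0; c'Δl = 7.92; W sinα = 89.2
Slice 6: Δl = 1.8/cos59.1° = 3.505 m; N'_6 = 66·cos59.1° − 3·3.505 = 23.4; c'Δl = 12.62; W sinα = 56.6
Σc'Δl = 58.4 kN/m; ΣN' = 545.4 kN/m; ΣW sinα = 496.9 kN/m
Resisting = 58.4 + 545.4·tan35.6° = 58.4 + 390.5 = 448.9 kN/m
FS = 448.9 / 496.9 = 0.903

FS = 0.90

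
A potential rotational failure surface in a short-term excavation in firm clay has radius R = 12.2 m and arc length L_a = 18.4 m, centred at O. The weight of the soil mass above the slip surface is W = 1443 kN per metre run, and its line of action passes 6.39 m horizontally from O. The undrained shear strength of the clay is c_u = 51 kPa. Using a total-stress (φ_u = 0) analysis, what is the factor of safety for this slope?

Taking moments about the centre O, the resisting moment is provided by the undrained shear strength acting along the arc:
M_R = c_u·L_a·R = 51·18.40·12.2 = 11448.5 kN·m/m
M_D = W·d = 1443·6.39 = 9220.8 kN·m/m
FS = M_R / M_D = 11448.5 / 9220.8 = 1.242

FS = 1.24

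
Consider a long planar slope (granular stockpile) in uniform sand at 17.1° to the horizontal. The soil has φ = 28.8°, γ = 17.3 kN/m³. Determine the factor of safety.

For a dry cohesionless infinite slope the factor of safety is FS = tanφ / tanβ.
FS = tan28.8° / tan17.1° = 0.5498 / 0.3076 = 1.787

FS = 1.79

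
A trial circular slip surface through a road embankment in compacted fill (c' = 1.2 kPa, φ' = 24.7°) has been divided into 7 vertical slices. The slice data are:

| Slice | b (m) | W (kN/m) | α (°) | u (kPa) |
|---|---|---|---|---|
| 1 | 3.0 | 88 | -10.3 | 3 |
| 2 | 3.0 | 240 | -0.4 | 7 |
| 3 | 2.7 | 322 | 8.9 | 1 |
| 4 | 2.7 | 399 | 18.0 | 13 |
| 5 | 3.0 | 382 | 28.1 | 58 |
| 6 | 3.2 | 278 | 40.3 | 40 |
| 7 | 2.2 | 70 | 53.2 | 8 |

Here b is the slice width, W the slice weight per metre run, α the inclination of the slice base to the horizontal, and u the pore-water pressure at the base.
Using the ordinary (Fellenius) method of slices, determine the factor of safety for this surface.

FS = 0.97

Ordinary method of slices: FS = Σ[c'·Δl_i + (W_i cosα_i − u_i·Δl_i)·tanφ'] / Σ W_i sinα_i, with Δl_i = b_i / cosα_i.
Slice 1: Δl = 3.0/cos(-10.3°) = 3.049 m; N'_1 = 88·cos(-10.3°) − 3·3.049 = 77.4; c'Δl = 3.66; W sinα = -15.7
Slice 2: Δl = 3.0/cos(-0.4°) = 3.000 m; N'_2 = 240·cos(-0.4°) − 7·3.000 = 219.0; c'Δl = 3.60; W sinα = -1.7
Slice 3: Δl = 2.7/cos8.9° = 2.733 m; N'_3 = 322·cos8.9° − 1·2.733 = 315.4; c'Δl = 3.28; W sinα = 49.8
Slice 4: Δl = 2.7/cos18.0° = 2.839 m; N'_4 = 399·cos18.0° − 13·2.839 = 342.6; c'Δl = 3.41; W sinα = 123.3
Slice 5: Δl = 3.0/cos28.1° = 3.401 m; N'_5 = 382·cos28.1° − 58·3.401 = 139.7; c'Δl = 4.08; W sinα = 179.9
Slice 6: Δl = 3.2/cos40.3° = 4.196 m; N'_6 = 278·cos40.3° − 40·4.196 = 44.2; c'Δl = 5.03; W sinα = 179.8
Slice 7: Δl = 2.2/cos53.2° = 3.673 m; N'_7 = 70·cos53.2° − 8·3.673 = 12.6; c'Δl = 4.41; W sinα = 56.1
Σc'Δl = 27.5 kN/m; ΣN' = 1150.8 kN/m; ΣW sinα = 571.5 kN/m
Resisting = 27.5 + 1150.8·tan24.7° = 27.5 + 529.3 = 556.8 kN/m
FS = 556.8 / 571.5 = 0.974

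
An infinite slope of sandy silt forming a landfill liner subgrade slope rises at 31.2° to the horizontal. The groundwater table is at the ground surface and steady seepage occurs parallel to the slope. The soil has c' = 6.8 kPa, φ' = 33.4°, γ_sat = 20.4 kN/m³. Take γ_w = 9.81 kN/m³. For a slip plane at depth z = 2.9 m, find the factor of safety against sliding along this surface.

FS = 0.82

With seepage parallel to the slope and the water table at the surface, the effective normal stress on the slip plane uses the buoyant unit weight γ' = γ_sat − γ_w while the driving shear stress uses γ_sat:
FS = [c' + γ' z cos²β tanφ'] / [γ_sat z sinβ cosβ]
γ' = 20.4 − 9.81 = 10.59 kN/m³
Numerator = 6.8 + 10.59·2.9·cos²31.2°·tan33.4° = 6.8 + 10.59·2.9·0.7316·0.6594 = 21.616 kPa
Denominator = 20.4·2.9·sin31.2°·cos31.2° = 20.4·2.9·0.5180·0.8554 = 26.214 kPa
FS = 21.616 / 26.214 = 0.825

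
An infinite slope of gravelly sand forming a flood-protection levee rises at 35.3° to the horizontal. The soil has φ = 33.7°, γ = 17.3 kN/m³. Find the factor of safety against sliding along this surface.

FS = 0.94

For a dry cohesionless infinite slope the factor of safety is FS = tanφ / tanβ.
FS = tan33.7° / tan35.3° = 0.6669 / 0.7080 = 0.942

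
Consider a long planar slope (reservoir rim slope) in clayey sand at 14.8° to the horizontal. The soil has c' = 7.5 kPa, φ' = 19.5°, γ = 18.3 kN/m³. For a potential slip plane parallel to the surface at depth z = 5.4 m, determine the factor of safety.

FS = 1.65

For an infinite slope with a slip plane parallel to the surface (no pore pressure): FS = [c' + γz cos²β tanφ'] / [γz sinβ cosβ].
γz = 18.3·5.4 = 98.82 kN/m²
Numerator = 7.5 + 98.82·cos²14.8°·tan19.5° = 7.5 + 98.82·0.9347·0.3541 = 40.211 kPa
Denominator = 98.82·sin14.8°·cos14.8° = 98.82·0.2554·0.9668 = 24.406 kPa
FS = 40.211 / 24.406 = 1.648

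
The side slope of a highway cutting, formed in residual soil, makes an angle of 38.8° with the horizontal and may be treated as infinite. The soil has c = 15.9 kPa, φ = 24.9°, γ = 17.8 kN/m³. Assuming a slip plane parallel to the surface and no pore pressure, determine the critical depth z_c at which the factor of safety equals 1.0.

z_c = 4.33 m

Setting FS = 1.00 in FS = [c + γz cos²β tanφ] / [γz sinβ cosβ] and solving for z:
z = c / [γ cosβ (FS·sinβ − cosβ·tanφ)]
  = 15.9 / [17.8·cos38.8°·(1.00·sin38.8° − cos38.8°·tan24.9°)]
  = 15.9 / [17.8·0.7793·(1.00·0.6266 − 0.7793·0.4642)]
  = 15.9 / 3.6740 = 4.328 m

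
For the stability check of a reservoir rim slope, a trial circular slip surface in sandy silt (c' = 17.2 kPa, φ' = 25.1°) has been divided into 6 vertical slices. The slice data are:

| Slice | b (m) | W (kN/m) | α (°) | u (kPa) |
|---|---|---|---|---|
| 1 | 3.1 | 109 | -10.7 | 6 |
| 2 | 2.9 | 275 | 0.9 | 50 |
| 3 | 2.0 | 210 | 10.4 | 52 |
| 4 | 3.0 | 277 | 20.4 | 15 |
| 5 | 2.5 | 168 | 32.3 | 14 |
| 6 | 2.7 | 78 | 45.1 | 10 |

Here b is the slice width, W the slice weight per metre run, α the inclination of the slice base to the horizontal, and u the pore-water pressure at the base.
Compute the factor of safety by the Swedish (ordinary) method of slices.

FS = 2.33

Ordinary method of slices: FS = Σ[c'·Δl_i + (W_i cosα_i − u_i·Δl_i)·tanφ'] / Σ W_i sinα_i, with Δl_i = b_i / cosα_i.
Slice 1: Δl = 3.1/cos(-10.7°) = 3.155 m; N'_1 = 109·cos(-10.7°) − 6·3.155 = 88.2; c'Δl = 54.26; W sinα = -20.2
Slice 2: Δl = 2.9/cos0.9° = 2.900 m; N'_2 = 275·cos0.9° − 50·2.900 = 129.9; c'Δl = 49.89; W sinα = 4.3
Slice 3: Δl = 2.0/cos10.4° = 2.033 m; N'_3 = 210·cos10.4° − 52·2.033 = 100.8; c'Δl = 34.97; W sinα = 37.9
Slice 4: Δl = 3.0/cos20.4° = 3.201 m; N'_4 = 277·cos20.4° − 15·3.201 = 211.6; c'Δl = 55.05; W sinα = 96.6
Slice 5: Δl = 2.5/cos32.3° = 2.958 m; N'_5 = 168·cos32.3° − 14·2.958 = 100.6; c'Δl = 50.87; W sinα = 89.8
Slice 6: Δl = 2.7/cos45.1° = 3.825 m; N'_6 = 78·cos45.1° − 10·3.825 = 16.8; c'Δl = 65.79; W sinα = 55.3
Σc'Δl = 310.8 kN/m; ΣN' = 648.0 kN/m; ΣW sinα = 263.6 kN/m
Resisting = 310.8 + 648.0·tan25.1° = 310.8 + 303.5 = 614.4 kN/m
FS = 614.4 / 263.6 = 2.331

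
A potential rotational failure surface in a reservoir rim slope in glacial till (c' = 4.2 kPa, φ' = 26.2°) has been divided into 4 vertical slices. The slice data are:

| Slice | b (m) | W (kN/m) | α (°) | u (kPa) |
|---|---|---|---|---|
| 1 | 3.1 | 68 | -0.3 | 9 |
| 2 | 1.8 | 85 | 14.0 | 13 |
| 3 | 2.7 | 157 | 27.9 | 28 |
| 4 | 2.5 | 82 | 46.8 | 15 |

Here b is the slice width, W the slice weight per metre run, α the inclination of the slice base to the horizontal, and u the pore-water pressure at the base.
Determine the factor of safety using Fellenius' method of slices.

FS = 0.81

Ordinary method of slices: FS = Σ[c'·Δl_i + (W_i cosα_i − u_i·Δl_i)·tanφ'] / Σ W_i sinα_i, with Δl_i = b_i / cosα_i.
Slice 1: Δl = 3.1/cos(-0.3°) = 3.100 m; N'_1 = 68·cos(-0.3°) − 9·3.100 = 40.1; c'Δl = 13.02; W sinα = -0.4
Slice 2: Δl = 1.8/cos14.0° = 1.855 m; N'_2 = 85·cos14.0° − 13·1.855 = 58.4; c'Δl = 7.79; W sinα = 20.6
Slice 3: Δl = 2.7/cos27.9° = 3.055 m; N'_3 = 157·cos27.9° − 28·3.055 = 53.2; c'Δl = 12.83; W sinα = 73.5
Slice 4: Δl = 2.5/cos46.8° = 3.652 m; N'_4 = 82·cos46.8° − 15·3.652 = 1.4; c'Δl = 15.34; W sinα = 59.8
Σc'Δl = 49.0 kN/m; ΣN' = 153.0 kN/m; ΣW sinα = 153.4 kN/m
Resisting = 49.0 + 153.0·tan26.2° = 49.0 + 75.3 = 124.3 kN/m
FS = 124.3 / 153.4 = 0.810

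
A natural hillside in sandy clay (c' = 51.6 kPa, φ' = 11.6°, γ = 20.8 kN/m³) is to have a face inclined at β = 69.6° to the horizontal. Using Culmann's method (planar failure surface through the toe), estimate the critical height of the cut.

Culmann's analysis gives the critical failure plane at α_cr = (β + φ')/2 = (69.6 + 11.6)/2 = 40.6°, and the critical height
H_c = (4c'/γ) · sinβ cosφ' / [1 − cos(β − φ')]
    = (4·51.6/20.8) · sin69.6°·cos11.6° / [1 − cos(58.0°)]
    = 9.923 · 0.9373·0.9796 / [1 − 0.5299]
    = 9.923 · 0.9181 / 0.4701
    = 19.38 m

H_c = 19.38 m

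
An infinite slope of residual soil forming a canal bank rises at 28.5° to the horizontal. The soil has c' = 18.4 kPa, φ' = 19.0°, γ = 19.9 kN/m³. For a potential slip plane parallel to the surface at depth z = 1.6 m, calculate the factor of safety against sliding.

For an infinite slope with a slip plane parallel to the surface (no pore pressure): FS = [c' + γz cos²β tanφ'] / [γz sinβ cosβ].
γz = 19.9·1.6 = 31.84 kN/m²
Numerator = 18.4 + 31.84·cos²28.5°·tan19.0° = 18.4 + 31.84·0.7723·0.3443 = 26.867 kPa
Denominator = 31.84·sin28.5°·cos28.5° = 31.84·0.4772·0.8788 = 13.352 kPa
FS = 26.867 / 13.352 = 2.012

FS = 2.01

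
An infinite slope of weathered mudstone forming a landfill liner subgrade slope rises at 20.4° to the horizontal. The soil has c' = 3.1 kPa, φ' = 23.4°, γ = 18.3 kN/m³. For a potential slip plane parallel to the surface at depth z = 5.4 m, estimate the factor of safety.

For an infinite slope with a slip plane parallel to the surface (no pore pressure): FS = [c' + γz cos²β tanφ'] / [γz sinβ cosβ].
γz = 18.3·5.4 = 98.82 kN/m²
Numerator = 3.1 + 98.82·cos²20.4°·tan23.4° = 3.1 + 98.82·0.8785·0.4327 = 40.667 kPa
Denominator = 98.82·sin20.4°·cos20.4° = 98.82·0.3486·0.9373 = 32.286 kPa
FS = 40.667 / 32.286 = 1.260

FS = 1.26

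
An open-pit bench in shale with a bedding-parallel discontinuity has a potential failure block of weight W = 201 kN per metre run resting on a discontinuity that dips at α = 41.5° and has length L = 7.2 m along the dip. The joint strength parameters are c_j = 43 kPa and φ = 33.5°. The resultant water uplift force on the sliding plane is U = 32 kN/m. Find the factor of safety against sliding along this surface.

FS = 2.91

Resolving the block weight along and normal to the plane and applying the Mohr–Coulomb strength on the joint:
N' = W cosα − U = 201·cos41.5° − 32 = 118.5 kN/m
Driving force T = W sinα = 201·sin41.5° = 133.2 kN/m
Resisting force R = c_j·L + N'·tanφ = 43·7.2 + 118.5·tan33.5° = 309.6 + 78.5 = 388.1 kN/m
FS = R / T = 388.1 / 133.2 = 2.914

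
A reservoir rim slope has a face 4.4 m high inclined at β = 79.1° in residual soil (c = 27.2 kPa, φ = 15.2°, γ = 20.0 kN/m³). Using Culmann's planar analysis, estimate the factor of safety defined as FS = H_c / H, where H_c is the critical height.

H_c = (4c/γ) · sinβ cosφ / [1 − cos(β − φ)]
    = (4·27.2/20.0) · sin79.1°·cos15.2° / [1 − cos63.9°]
    = 5.440 · 0.9476 / 0.5601 = 9.20 m
FS = H_c / H = 9.20 / 4.4 = 2.092

FS = 2.09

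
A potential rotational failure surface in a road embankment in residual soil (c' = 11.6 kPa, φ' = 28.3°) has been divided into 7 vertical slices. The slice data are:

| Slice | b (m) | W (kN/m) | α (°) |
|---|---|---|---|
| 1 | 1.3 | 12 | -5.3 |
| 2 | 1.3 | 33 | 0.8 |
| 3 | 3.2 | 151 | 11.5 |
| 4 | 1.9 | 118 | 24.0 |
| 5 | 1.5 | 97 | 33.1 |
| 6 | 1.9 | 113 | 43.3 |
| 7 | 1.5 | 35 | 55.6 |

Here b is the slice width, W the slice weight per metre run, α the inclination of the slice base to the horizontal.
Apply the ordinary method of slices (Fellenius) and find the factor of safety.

Ordinary method of slices: FS = Σ[c'·Δl_i + (W_i cosα_i)·tanφ'] / Σ W_i sinα_i, with Δl_i = b_i / cosα_i.
Slice 1: Δl = 1.3/cos(-5.3°) = 1.306 m; N'_1 = 12·cos(-5.3°) = 11.9; c'Δl = 15.14; W sinα = -1.1
Slice 2: Δl = 1.3/cos0.8° = 1.300 m; N'_2 = 33·cos0.8° = 33.0; c'Δl = 15.08; W sinα = 0.5
Slice 3: Δl = 3.2/cos11.5° = 3.266 m; N'_3 = 151·cos11.5° = 148.0; c'Δl = 37.88; W sinα = 30.1
Slice 4: Δl = 1.9/cos24.0° = 2.080 m; N'_4 = 118·cos24.0° = 107.8; c'Δl = 24.13; W sinα = 48.0
Slice 5: Δl = 1.5/cos33.1° = 1.791 m; N'_5 = 97·cos33.1° = 81.3; c'Δl = 20.77; W sinα = 53.0
Slice 6: Δl = 1.9/cos43.3° = 2.611 m; N'_6 = 113·cos43.3° = 82.2; c'Δl = 30.28; W sinα = 77.5
Slice 7: Δl = 1.5/cos55.6° = 2.655 m; N'_7 = 35·cos55.6° = 19.8; c'Δl = 30.80; W sinα = 28.9
Σc'Δl = 174.1 kN/m; ΣN' = 484.0 kN/m; ΣW sinα = 236.8 kN/m
Resisting = 174.1 + 484.0·tan28.3° = 174.1 + 260.6 = 434.7 kN/m
FS = 434.7 / 236.8 = 1.836

FS = 1.84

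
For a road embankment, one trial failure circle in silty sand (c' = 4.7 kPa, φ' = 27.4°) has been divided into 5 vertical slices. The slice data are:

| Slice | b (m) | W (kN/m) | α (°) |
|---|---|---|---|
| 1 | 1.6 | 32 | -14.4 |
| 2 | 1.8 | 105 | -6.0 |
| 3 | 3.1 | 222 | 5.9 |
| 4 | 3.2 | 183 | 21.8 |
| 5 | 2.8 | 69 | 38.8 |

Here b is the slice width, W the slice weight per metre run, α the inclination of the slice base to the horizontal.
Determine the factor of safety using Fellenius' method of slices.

FS = 3.17

Ordinary method of slices: FS = Σ[c'·Δl_i + (W_i cosα_i)·tanφ'] / Σ W_i sinα_i, with Δl_i = b_i / cosα_i.
Slice 1: Δl = 1.6/cos(-14.4°) = 1.652 m; N'_1 = 32·cos(-14.4°) = 31.0; c'Δl = 7.76; W sinα = -8.0
Slice 2: Δl = 1.8/cos(-6.0°) = 1.810 m; N'_2 = 105·cos(-6.0°) = 104.4; c'Δl = 8.51; W sinα = -11.0
Slice 3: Δl = 3.1/cos5.9° = 3.117 m; N'_3 = 222·cos5.9° = 220.8; c'Δl = 14.65; W sinα = 22.8
Slice 4: Δl = 3.2/cos21.8° = 3.446 m; N'_4 = 183·cos21.8° = 169.9; c'Δl = 16.20; W sinα = 68.0
Slice 5: Δl = 2.8/cos38.8° = 3.593 m; N'_5 = 69·cos38.8° = 53.8; c'Δl = 16.89; W sinα = 43.2
Σc'Δl = 64.0 kN/m; ΣN' = 579.9 kN/m; ΣW sinα = 115.1 kN/m
Resisting = 64.0 + 579.9·tan27.4° = 64.0 + 300.6 = 364.6 kN/m
FS = 364.6 / 115.1 = 3.168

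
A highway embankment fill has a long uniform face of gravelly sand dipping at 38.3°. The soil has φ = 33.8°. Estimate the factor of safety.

For a dry cohesionless infinite slope the factor of safety is FS = tanφ / tanβ.
FS = tan33.8° / tan38.3° = 0.6694 / 0.7898 = 0.848

FS = 0.85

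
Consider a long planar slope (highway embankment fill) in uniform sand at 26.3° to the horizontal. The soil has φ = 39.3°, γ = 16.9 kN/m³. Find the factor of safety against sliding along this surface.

FS = 1.66

For a dry cohesionless infinite slope the factor of safety is FS = tanφ / tanβ.
FS = tan39.3° / tan26.3° = 0.8185 / 0.4942 = 1.656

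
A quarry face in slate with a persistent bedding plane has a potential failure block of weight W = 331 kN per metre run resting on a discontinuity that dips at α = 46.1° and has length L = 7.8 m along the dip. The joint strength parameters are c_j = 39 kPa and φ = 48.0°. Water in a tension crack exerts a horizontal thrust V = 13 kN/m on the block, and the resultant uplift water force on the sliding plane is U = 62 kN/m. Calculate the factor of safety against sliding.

Resolving the block weight along and normal to the plane and applying the Mohr–Coulomb strength on the joint:
N' = W cosα − U − V sinα = 331·cos46.1° − 62 − 13·sin46.1° = 158.1 kN/m
Driving force T = W sinα + V cosα = 331·sin46.1° + 13·cos46.1° = 247.5 kN/m
Resisting force R = c_j·L + N'·tanφ = 39·7.8 + 158.1·tan48.0° = 304.2 + 175.6 = 479.8 kN/m
FS = R / T = 479.8 / 247.5 = 1.939

FS = 1.94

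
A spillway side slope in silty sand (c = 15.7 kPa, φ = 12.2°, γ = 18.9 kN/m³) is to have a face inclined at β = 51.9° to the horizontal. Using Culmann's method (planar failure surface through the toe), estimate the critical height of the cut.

H_c = 11.08 m

Culmann's analysis gives the critical failure plane at α_cr = (β + φ)/2 = (51.9 + 12.2)/2 = 32.0°, and the critical height
H_c = (4c/γ) · sinβ cosφ / [1 − cos(β − φ)]
    = (4·15.7/18.9) · sin51.9°·cos12.2° / [1 − cos(39.7°)]
    = 3.323 · 0.7869·0.9774 / [1 − 0.7694]
    = 3.323 · 0.7692 / 0.2306
    = 11.08 m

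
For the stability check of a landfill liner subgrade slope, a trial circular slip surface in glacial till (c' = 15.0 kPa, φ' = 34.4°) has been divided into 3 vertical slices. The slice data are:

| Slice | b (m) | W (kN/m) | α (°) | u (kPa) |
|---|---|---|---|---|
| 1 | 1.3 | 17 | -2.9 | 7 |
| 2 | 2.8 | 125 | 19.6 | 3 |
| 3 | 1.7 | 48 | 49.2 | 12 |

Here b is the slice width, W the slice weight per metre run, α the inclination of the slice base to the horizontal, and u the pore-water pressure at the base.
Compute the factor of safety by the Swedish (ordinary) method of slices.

FS = 2.37

Ordinary method of slices: FS = Σ[c'·Δl_i + (W_i cosα_i − u_i·Δl_i)·tanφ'] / Σ W_i sinα_i, with Δl_i = b_i / cosα_i.
Slice 1: Δl = 1.3/cos(-2.9°) = 1.302 m; N'_1 = 17·cos(-2.9°) − 7·1.302 = 7.9; c'Δl = 19.53; W sinα = -0.9
Slice 2: Δl = 2.8/cos19.6° = 2.972 m; N'_2 = 125·cos19.6° − 3·2.972 = 108.8; c'Δl = 44.58; W sinα = 41.9
Slice 3: Δl = 1.7/cos49.2° = 2.602 m; N'_3 = 48·cos49.2° − 12·2.602 = 0.1; c'Δl = 39.03; W sinα = 36.3
Σc'Δl = 103.1 kN/m; ΣN' = 116.9 kN/m; ΣW sinα = 77.4 kN/m
Resisting = 103.1 + 116.9·tan34.4° = 103.1 + 80.0 = 183.1 kN/m
FS = 183.1 / 77.4 = 2.366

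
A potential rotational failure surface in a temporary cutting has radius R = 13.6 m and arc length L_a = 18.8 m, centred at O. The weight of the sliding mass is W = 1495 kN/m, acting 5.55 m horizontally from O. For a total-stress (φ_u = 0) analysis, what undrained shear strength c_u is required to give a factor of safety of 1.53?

c_u = 49.7 kPa

FS = c_u·L_a·R / (W·d), so c_u = FS·W·d / (L_a·R).
c_u = 1.53·1495·5.55 / (18.80·13.6) = 12694.8 / 255.68 = 49.65 kPa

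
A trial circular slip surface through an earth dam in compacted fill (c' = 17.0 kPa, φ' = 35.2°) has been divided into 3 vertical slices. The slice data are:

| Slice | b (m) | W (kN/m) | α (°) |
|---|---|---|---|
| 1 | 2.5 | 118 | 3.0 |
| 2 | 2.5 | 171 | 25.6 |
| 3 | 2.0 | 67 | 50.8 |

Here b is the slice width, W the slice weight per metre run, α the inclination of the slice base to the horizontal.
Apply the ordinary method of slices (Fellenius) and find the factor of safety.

FS = 2.77

Ordinary method of slices: FS = Σ[c'·Δl_i + (W_i cosα_i)·tanφ'] / Σ W_i sinα_i, with Δl_i = b_i / cosα_i.
Slice 1: Δl = 2.5/cos3.0° = 2.503 m; N'_1 = 118·cos3.0° = 117.8; c'Δl = 42.56; W sinα = 6.2
Slice 2: Δl = 2.5/cos25.6° = 2.772 m; N'_2 = 171·cos25.6° = 154.2; c'Δl = 47.13; W sinα = 73.9
Slice 3: Δl = 2.0/cos50.8° = 3.164 m; N'_3 = 67·cos50.8° = 42.3; c'Δl = 53.79; W sinα = 51.9
Σc'Δl = 143.5 kN/m; ΣN' = 314.4 kN/m; ΣW sinα = 132.0 kN/m
Resisting = 143.5 + 314.4·tan35.2° = 143.5 + 221.8 = 365.3 kN/m
FS = 365.3 / 132.0 = 2.767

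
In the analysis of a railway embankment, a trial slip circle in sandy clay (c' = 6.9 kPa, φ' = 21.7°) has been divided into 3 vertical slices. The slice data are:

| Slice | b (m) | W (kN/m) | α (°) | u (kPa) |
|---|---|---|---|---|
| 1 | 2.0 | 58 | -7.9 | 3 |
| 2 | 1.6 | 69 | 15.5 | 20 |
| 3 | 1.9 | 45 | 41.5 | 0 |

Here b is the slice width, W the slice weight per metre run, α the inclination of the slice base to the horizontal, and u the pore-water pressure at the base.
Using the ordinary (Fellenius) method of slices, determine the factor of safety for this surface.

FS = 2.23

Ordinary method of slices: FS = Σ[c'·Δl_i + (W_i cosα_i − u_i·Δl_i)·tanφ'] / Σ W_i sinα_i, with Δl_i = b_i / cosα_i.
Slice 1: Δl = 2.0/cos(-7.9°) = 2.019 m; N'_1 = 58·cos(-7.9°) − 3·2.019 = 51.4; c'Δl = 13.93; W sinα = -8.0
Slice 2: Δl = 1.6/cos15.5° = 1.660 m; N'_2 = 69·cos15.5° − 20·1.660 = 33.3; c'Δl = 11.46; W sinα = 18.4
Slice 3: Δl = 1.9/cos41.5° = 2.537 m; N'_3 = 45·cos41.5° − 0·2.537 = 33.7; c'Δl = 17.50; W sinα = 29.8
Σc'Δl = 42.9 kN/m; ΣN' = 118.4 kN/m; ΣW sinα = 40.3 kN/m
Resisting = 42.9 + 118.4·tan21.7° = 42.9 + 47.1 = 90.0 kN/m
FS = 90.0 / 40.3 = 2.234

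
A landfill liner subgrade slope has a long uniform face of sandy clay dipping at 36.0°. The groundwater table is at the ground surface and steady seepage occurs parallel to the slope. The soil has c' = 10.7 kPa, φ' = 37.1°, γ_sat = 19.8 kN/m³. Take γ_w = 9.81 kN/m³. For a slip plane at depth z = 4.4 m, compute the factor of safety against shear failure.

FS = 0.78

With seepage parallel to the slope and the water table at the surface, the effective normal stress on the slip plane uses the buoyant unit weight γ' = γ_sat − γ_w while the driving shear stress uses γ_sat:
FS = [c' + γ' z cos²β tanφ'] / [γ_sat z sinβ cosβ]
γ' = 19.8 − 9.81 = 9.99 kN/m³
Numerator = 10.7 + 9.99·4.4·cos²36.0°·tan37.1° = 10.7 + 9.99·4.4·0.6545·0.7563 = 32.458 kPa
Denominator = 19.8·4.4·sin36.0°·cos36.0° = 19.8·4.4·0.5878·0.8090 = 41.428 kPa
FS = 32.458 / 41.428 = 0.783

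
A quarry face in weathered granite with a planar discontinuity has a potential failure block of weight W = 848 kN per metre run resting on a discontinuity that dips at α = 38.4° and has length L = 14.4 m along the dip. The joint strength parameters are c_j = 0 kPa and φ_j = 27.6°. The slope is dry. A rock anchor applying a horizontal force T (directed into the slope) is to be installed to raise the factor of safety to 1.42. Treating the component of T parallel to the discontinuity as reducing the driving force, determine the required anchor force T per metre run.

T = 279 kN/m

Resolving forces along and normal to the sliding plane, with the horizontal anchor force T adding T·sinα to the effective normal force and T·cosα acting up the plane against the driving force:
FS = [c_jL + (W cosα + T sinα) tanφ_j] / [W sinα − T cosα]
Without the anchor: N' = 664.6 kN/m, driving T_d = 526.7 kN/m, resisting R = 0·14.4 + 664.6·tan27.6° = 347.4 kN/m, FS = 0.66.
Setting FS = 1.42 and solving for T:
1.42·(526.7 − T cos38.4°) = 347.4 + T sin38.4°·tan27.6°
T·(sin38.4°·tan27.6° + 1.42·cos38.4°) = 1.42·526.7 − 347.4
T·(0.6211·0.5228 + 1.42·0.7837) = 748.0 − 347.4 = 400.5
T·1.4376 = 400.5
T = 278.6 kN/m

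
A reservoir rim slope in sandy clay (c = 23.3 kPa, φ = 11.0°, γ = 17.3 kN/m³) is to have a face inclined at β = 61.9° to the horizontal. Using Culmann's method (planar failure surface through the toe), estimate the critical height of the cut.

H_c = 12.63 m

Culmann's analysis gives the critical failure plane at α_cr = (β + φ)/2 = (61.9 + 11.0)/2 = 36.5°, and the critical height
H_c = (4c/γ) · sinβ cosφ / [1 − cos(β − φ)]
    = (4·23.3/17.3) · sin61.9°·cos11.0° / [1 − cos(50.9°)]
    = 5.387 · 0.8821·0.9816 / [1 − 0.6307]
    = 5.387 · 0.8659 / 0.3693
    = 12.63 m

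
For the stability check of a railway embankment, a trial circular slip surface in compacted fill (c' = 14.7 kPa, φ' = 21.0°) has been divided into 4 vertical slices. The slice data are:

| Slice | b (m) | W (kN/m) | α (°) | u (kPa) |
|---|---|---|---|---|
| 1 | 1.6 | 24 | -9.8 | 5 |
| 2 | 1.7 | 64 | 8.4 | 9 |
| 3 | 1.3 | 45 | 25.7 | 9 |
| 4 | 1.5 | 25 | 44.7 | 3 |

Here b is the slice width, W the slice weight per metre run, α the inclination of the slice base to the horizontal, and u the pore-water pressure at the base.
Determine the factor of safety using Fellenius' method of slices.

FS = 3.32

Ordinary method of slices: FS = Σ[c'·Δl_i + (W_i cosα_i − u_i·Δl_i)·tanφ'] / Σ W_i sinα_i, with Δl_i = b_i / cosα_i.
Slice 1: Δl = 1.6/cos(-9.8°) = 1.624 m; N'_1 = 24·cos(-9.8°) − 5·1.624 = 15.5; c'Δl = 23.87; W sinα = -4.1
Slice 2: Δl = 1.7/cos8.4° = 1.718 m; N'_2 = 64·cos8.4° − 9·1.718 = 47.8; c'Δl = 25.26; W sinα = 9.3
Slice 3: Δl = 1.3/cos25.7° = 1.443 m; N'_3 = 45·cos25.7° − 9·1.443 = 27.6; c'Δl = 21.21; W sinα = 19.5
Slice 4: Δl = 1.5/cos44.7° = 2.110 m; N'_4 = 25·cos44.7° − 3·2.110 = 11.4; c'Δl = 31.02; W sinα = 17.6
Σc'Δl = 101.4 kN/m; ΣN' = 102.4 kN/m; ΣW sinα = 42.4 kN/m
Resisting = 101.4 + 102.4·tan21.0° = 101.4 + 39.3 = 140.7 kN/m
FS = 140.7 / 42.4 = 3.320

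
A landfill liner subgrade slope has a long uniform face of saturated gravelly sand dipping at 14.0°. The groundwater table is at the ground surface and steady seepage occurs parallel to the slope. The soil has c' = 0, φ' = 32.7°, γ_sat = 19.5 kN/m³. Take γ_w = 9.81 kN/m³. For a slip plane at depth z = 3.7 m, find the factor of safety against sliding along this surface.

FS = 1.28

With seepage parallel to the slope and the water table at the surface, the effective normal stress on the slip plane uses the buoyant unit weight γ' = γ_sat − γ_w while the driving shear stress uses γ_sat:
FS = [c' + γ' z cos²β tanφ'] / [γ_sat z sinβ cosβ]
(For c' = 0 this reduces to FS = (γ'/γ_sat)·tanφ'/tanβ.)
γ' = 19.5 − 9.81 = 9.69 kN/m³
Numerator = 0.0 + 9.69·3.7·cos²14.0°·tan32.7° = 0.0 + 9.69·3.7·0.9415·0.6420 = 21.670 kPa
Denominator = 19.5·3.7·sin14.0°·cos14.0° = 19.5·3.7·0.2419·0.9703 = 16.936 kPa
FS = 21.670 / 16.936 = 1.280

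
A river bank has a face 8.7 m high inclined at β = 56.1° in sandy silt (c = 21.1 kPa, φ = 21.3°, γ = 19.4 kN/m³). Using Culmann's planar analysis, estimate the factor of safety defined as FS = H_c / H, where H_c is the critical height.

H_c = (4c/γ) · sinβ cosφ / [1 − cos(β − φ)]
    = (4·21.1/19.4) · sin56.1°·cos21.3° / [1 − cos34.8°]
    = 4.351 · 0.7733 / 0.1789 = 18.81 m
FS = H_c / H = 18.81 / 8.7 = 2.162

FS = 2.16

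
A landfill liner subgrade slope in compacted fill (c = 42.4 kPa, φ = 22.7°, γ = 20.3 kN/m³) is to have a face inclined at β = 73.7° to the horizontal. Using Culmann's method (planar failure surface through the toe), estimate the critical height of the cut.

H_c = 19.96 m

Culmann's analysis gives the critical failure plane at α_cr = (β + φ)/2 = (73.7 + 22.7)/2 = 48.2°, and the critical height
H_c = (4c/γ) · sinβ cosφ / [1 − cos(β − φ)]
    = (4·42.4/20.3) · sin73.7°·cos22.7° / [1 − cos(51.0°)]
    = 8.355 · 0.9598·0.9225 / [1 − 0.6293]
    = 8.355 · 0.8855 / 0.3707
    = 19.96 m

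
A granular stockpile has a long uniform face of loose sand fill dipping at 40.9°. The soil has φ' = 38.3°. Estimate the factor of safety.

For a dry cohesionless infinite slope the factor of safety is FS = tanφ' / tanβ.
FS = tan38.3° / tan40.9° = 0.7898 / 0.8662 = 0.912

FS = 0.91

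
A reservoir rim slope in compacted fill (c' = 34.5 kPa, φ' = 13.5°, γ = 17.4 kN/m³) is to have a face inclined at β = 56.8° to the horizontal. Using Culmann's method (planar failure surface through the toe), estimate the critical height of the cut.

Culmann's analysis gives the critical failure plane at α_cr = (β + φ')/2 = (56.8 + 13.5)/2 = 35.1°, and the critical height
H_c = (4c'/γ) · sinβ cosφ' / [1 − cos(β − φ')]
    = (4·34.5/17.4) · sin56.8°·cos13.5° / [1 − cos(43.3°)]
    = 7.931 · 0.8368·0.9724 / [1 − 0.7278]
    = 7.931 · 0.8136 / 0.2722
    = 23.70 m

H_c = 23.70 m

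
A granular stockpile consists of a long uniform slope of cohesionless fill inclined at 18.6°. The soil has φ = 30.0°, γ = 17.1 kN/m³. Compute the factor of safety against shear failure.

For a dry cohesionless infinite slope the factor of safety is FS = tanφ / tanβ.
FS = tan30.0° / tan18.6° = 0.5774 / 0.3365 = 1.716

FS = 1.72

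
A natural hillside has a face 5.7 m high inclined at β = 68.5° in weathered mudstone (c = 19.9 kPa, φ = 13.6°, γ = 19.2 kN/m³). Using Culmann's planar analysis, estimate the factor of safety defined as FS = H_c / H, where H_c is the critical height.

H_c = (4c/γ) · sinβ cosφ / [1 − cos(β − φ)]
    = (4·19.9/19.2) · sin68.5°·cos13.6° / [1 − cos54.9°]
    = 4.146 · 0.9043 / 0.4250 = 8.82 m
FS = H_c / H = 8.82 / 5.7 = 1.548

FS = 1.55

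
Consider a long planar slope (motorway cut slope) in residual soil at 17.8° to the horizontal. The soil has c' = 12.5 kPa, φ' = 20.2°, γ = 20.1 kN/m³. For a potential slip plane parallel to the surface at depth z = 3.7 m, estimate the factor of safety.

For an infinite slope with a slip plane parallel to the surface (no pore pressure): FS = [c' + γz cos²β tanφ'] / [γz sinβ cosβ].
γz = 20.1·3.7 = 74.37 kN/m²
Numerator = 12.5 + 74.37·cos²17.8°·tan20.2° = 12.5 + 74.37·0.9066·0.3679 = 37.306 kPa
Denominator = 74.37·sin17.8°·cos17.8° = 74.37·0.3057·0.9521 = 21.646 kPa
FS = 37.306 / 21.646 = 1.723

FS = 1.72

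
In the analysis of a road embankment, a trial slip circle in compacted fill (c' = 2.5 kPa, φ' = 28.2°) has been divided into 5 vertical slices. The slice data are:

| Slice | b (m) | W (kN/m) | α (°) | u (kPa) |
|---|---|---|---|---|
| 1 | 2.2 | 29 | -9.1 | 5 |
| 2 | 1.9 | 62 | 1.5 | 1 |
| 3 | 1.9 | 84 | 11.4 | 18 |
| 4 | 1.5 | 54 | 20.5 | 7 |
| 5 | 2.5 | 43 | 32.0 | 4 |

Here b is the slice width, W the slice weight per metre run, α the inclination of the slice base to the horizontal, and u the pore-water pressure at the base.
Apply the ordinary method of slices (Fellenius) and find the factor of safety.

Ordinary method of slices: FS = Σ[c'·Δl_i + (W_i cosα_i − u_i·Δl_i)·tanφ'] / Σ W_i sinα_i, with Δl_i = b_i / cosα_i.
Slice 1: Δl = 2.2/cos(-9.1°) = 2.228 m; N'_1 = 29·cos(-9.1°) − 5·2.228 = 17.5; c'Δl = 5.57; W sinα = -4.6
Slice 2: Δl = 1.9/cos1.5° = 1.901 m; N'_2 = 62·cos1.5° − 1·1.901 = 60.1; c'Δl = 4.75; W sinα = 1.6
Slice 3: Δl = 1.9/cos11.4° = 1.938 m; N'_3 = 84·cos11.4° − 18·1.938 = 47.5; c'Δl = 4.85; W sinα = 16.6
Slice 4: Δl = 1.5/cos20.5° = 1.601 m; N'_4 = 54·cos20.5° − 7·1.601 = 39.4; c'Δl = 4.00; W sinα = 18.9
Slice 5: Δl = 2.5/cos32.0° = 2.948 m; N'_5 = 43·cos32.0° − 4·2.948 = 24.7; c'Δl = 7.37; W sinα = 22.8
Σc'Δl = 26.5 kN/m; ΣN' = 189.1 kN/m; ΣW sinα = 55.3 kN/m
Resisting = 26.5 + 189.1·tan28.2° = 26.5 + 101.4 = 127.9 kN/m
FS = 127.9 / 55.3 = 2.312

FS = 2.31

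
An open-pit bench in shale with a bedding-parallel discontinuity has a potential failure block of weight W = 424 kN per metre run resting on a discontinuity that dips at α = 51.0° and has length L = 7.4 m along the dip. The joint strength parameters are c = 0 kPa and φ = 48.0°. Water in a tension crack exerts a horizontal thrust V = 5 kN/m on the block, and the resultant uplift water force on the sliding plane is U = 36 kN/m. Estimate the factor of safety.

FS = 0.76

Resolving the block weight along and normal to the plane and applying the Mohr–Coulomb strength on the joint:
N' = W cosα − U − V sinα = 424·cos51.0° − 36 − 5·sin51.0° = 226.9 kN/m
Driving force T = W sinα + V cosα = 424·sin51.0° + 5·cos51.0° = 332.7 kN/m
Resisting force R = c·L + N'·tanφ = 0·7.4 + 226.9·tan48.0° = 0.0 + 252.0 = 252.0 kN/m
FS = R / T = 252.0 / 332.7 = 0.758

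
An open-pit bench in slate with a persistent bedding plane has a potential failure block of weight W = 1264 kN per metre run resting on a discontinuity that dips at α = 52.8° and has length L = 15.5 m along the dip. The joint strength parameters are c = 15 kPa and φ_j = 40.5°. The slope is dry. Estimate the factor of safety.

FS = 0.88

Resolving the block weight along and normal to the plane and applying the Mohr–Coulomb strength on the joint:
N' = W cosα = 1264·cos52.8° = 764.2 kN/m
Driving force T = W sinα = 1264·sin52.8° = 1006.8 kN/m
Resisting force R = c·L + N'·tanφ_j = 15·15.5 + 764.2·tan40.5° = 232.5 + 652.7 = 885.2 kN/m
FS = R / T = 885.2 / 1006.8 = 0.879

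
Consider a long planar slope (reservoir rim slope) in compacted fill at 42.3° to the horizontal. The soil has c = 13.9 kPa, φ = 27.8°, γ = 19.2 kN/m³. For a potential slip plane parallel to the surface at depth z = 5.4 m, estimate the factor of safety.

FS = 0.85

For an infinite slope with a slip plane parallel to the surface (no pore pressure): FS = [c + γz cos²β tanφ] / [γz sinβ cosβ].
γz = 19.2·5.4 = 103.68 kN/m²
Numerator = 13.9 + 103.68·cos²42.3°·tan27.8° = 13.9 + 103.68·0.5471·0.5272 = 43.804 kPa
Denominator = 103.68·sin42.3°·cos42.3° = 103.68·0.6730·0.7396 = 51.610 kPa
FS = 43.804 / 51.610 = 0.849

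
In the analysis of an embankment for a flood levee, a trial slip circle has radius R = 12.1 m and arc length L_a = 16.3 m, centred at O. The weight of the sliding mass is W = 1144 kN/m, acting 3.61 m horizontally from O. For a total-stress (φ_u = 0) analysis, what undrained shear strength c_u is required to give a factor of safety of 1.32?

FS = c_u·L_a·R / (W·d), so c_u = FS·W·d / (L_a·R).
c_u = 1.32·1144·3.61 / (16.30·12.1) = 5451.4 / 197.23 = 27.64 kPa

c_u = 27.6 kPa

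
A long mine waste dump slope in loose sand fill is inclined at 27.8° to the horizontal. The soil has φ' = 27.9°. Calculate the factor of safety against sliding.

FS = 1.00

For a dry cohesionless infinite slope the factor of safety is FS = tanφ' / tanβ.
FS = tan27.9° / tan27.8° = 0.5295 / 0.5272 = 1.004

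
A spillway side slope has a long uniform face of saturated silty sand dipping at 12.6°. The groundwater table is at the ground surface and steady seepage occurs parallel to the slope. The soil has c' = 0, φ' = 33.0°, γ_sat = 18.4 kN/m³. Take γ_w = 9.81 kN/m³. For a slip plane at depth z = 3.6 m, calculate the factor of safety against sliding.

FS = 1.36

With seepage parallel to the slope and the water table at the surface, the effective normal stress on the slip plane uses the buoyant unit weight γ' = γ_sat − γ_w while the driving shear stress uses γ_sat:
FS = [c' + γ' z cos²β tanφ'] / [γ_sat z sinβ cosβ]
(For c' = 0 this reduces to FS = (γ'/γ_sat)·tanφ'/tanβ.)
γ' = 18.4 − 9.81 = 8.59 kN/m³
Numerator = 0.0 + 8.59·3.6·cos²12.6°·tan33.0° = 0.0 + 8.59·3.6·0.9524·0.6494 = 19.127 kPa
Denominator = 18.4·3.6·sin12.6°·cos12.6° = 18.4·3.6·0.2181·0.9759 = 14.102 kPa
FS = 19.127 / 14.102 = 1.356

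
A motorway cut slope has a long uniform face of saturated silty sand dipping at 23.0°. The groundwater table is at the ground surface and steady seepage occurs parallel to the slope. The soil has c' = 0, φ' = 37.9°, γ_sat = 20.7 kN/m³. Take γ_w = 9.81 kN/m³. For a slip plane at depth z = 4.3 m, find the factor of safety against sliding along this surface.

FS = 0.96

With seepage parallel to the slope and the water table at the surface, the effective normal stress on the slip plane uses the buoyant unit weight γ' = γ_sat − γ_w while the driving shear stress uses γ_sat:
FS = [c' + γ' z cos²β tanφ'] / [γ_sat z sinβ cosβ]
(For c' = 0 this reduces to FS = (γ'/γ_sat)·tanφ'/tanβ.)
γ' = 20.7 − 9.81 = 10.89 kN/m³
Numerator = 0.0 + 10.89·4.3·cos²23.0°·tan37.9° = 0.0 + 10.89·4.3·0.8473·0.7785 = 30.888 kPa
Denominator = 20.7·4.3·sin23.0°·cos23.0° = 20.7·4.3·0.3907·0.9205 = 32.014 kPa
FS = 30.888 / 32.014 = 0.965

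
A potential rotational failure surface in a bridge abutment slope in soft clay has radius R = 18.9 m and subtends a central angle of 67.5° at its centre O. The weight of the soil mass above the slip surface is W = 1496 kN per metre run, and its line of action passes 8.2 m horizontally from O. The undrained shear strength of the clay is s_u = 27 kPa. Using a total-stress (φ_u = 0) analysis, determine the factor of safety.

FS = 0.93

Taking moments about the centre O, the resisting moment is provided by the undrained shear strength acting along the arc:
Arc length L_a = R·θ = 18.9·(67.5°·π/180) = 18.9·1.1781 = 22.27 m
M_R = s_u·L_a·R = 27·22.27·18.9 = 11362.4 kN·m/m
M_D = W·d = 1496·8.2 = 12267.2 kN·m/m
FS = M_R / M_D = 11362.4 / 12267.2 = 0.926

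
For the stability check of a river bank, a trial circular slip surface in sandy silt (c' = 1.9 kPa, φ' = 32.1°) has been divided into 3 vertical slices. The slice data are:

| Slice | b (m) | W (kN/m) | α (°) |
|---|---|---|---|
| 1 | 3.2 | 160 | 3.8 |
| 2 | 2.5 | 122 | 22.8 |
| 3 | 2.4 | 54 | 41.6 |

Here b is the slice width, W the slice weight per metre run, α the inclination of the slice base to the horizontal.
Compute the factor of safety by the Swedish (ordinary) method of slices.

FS = 2.28

Ordinary method of slices: FS = Σ[c'·Δl_i + (W_i cosα_i)·tanφ'] / Σ W_i sinα_i, with Δl_i = b_i / cosα_i.
Slice 1: Δl = 3.2/cos3.8° = 3.207 m; N'_1 = 160·cos3.8° = 159.6; c'Δl = 6.09; W sinα = 10.6
Slice 2: Δl = 2.5/cos22.8° = 2.712 m; N'_2 = 122·cos22.8° = 112.5; c'Δl = 5.15; W sinα = 47.3
Slice 3: Δl = 2.4/cos41.6° = 3.209 m; N'_3 = 54·cos41.6° = 40.4; c'Δl = 6.10; W sinα = 35.9
Σc'Δl = 17.3 kN/m; ΣN' = 312.5 kN/m; ΣW sinα = 93.7 kN/m
Resisting = 17.3 + 312.5·tan32.1° = 17.3 + 196.0 = 213.4 kN/m
FS = 213.4 / 93.7 = 2.276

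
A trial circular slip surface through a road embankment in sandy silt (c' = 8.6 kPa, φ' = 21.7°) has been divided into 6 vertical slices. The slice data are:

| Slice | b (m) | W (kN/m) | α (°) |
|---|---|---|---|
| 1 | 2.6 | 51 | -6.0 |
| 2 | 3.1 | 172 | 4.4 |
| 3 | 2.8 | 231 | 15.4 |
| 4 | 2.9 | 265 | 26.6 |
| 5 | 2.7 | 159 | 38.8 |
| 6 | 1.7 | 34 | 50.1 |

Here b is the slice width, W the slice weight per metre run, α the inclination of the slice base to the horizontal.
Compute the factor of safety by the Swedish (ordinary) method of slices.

Ordinary method of slices: FS = Σ[c'·Δl_i + (W_i cosα_i)·tanφ'] / Σ W_i sinα_i, with Δl_i = b_i / cosα_i.
Slice 1: Δl = 2.6/cos(-6.0°) = 2.614 m; N'_1 = 51·cos(-6.0°) = 50.7; c'Δl = 22.48; W sinα = -5.3
Slice 2: Δl = 3.1/cos4.4° = 3.109 m; N'_2 = 172·cos4.4° = 171.5; c'Δl = 26.74; W sinα = 13.2
Slice 3: Δl = 2.8/cos15.4° = 2.904 m; N'_3 = 231·cos15.4° = 222.7; c'Δl = 24.98; W sinα = 61.3
Slice 4: Δl = 2.9/cos26.6° = 3.243 m; N'_4 = 265·cos26.6° = 237.0; c'Δl = 27.89; W sinα = 118.7
Slice 5: Δl = 2.7/cos38.8° = 3.464 m; N'_5 = 159·cos38.8° = 123.9; c'Δl = 29.79; W sinα = 99.6
Slice 6: Δl = 1.7/cos50.1° = 2.650 m; N'_6 = 34·cos50.1° = 21.8; c'Δl = 22.79; W sinα = 26.1
Σc'Δl = 154.7 kN/m; ΣN' = 827.6 kN/m; ΣW sinα = 313.6 kN/m
Resisting = 154.7 + 827.6·tan21.7° = 154.7 + 329.3 = 484.0 kN/m
FS = 484.0 / 313.6 = 1.544

FS = 1.54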